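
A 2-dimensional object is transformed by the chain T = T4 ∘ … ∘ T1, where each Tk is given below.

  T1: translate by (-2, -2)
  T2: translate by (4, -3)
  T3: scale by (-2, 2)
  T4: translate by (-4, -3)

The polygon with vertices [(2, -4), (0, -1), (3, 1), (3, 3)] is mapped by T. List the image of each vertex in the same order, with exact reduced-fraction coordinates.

image vertices: (-12, -21), (-8, -15), (-14, -11), (-14, -7)

T1 translate by (-2, -2): (2, -4) → (0, -6); (0, -1) → (-2, -3); (3, 1) → (1, -1); (3, 3) → (1, 1)
T2 translate by (4, -3): (0, -6) → (4, -9); (-2, -3) → (2, -6); (1, -1) → (5, -4); (1, 1) → (5, -2)
T3 scale by (-2, 2): (4, -9) → (-8, -18); (2, -6) → (-4, -12); (5, -4) → (-10, -8); (5, -2) → (-10, -4)
T4 translate by (-4, -3): (-8, -18) → (-12, -21); (-4, -12) → (-8, -15); (-10, -8) → (-14, -11); (-10, -4) → (-14, -7)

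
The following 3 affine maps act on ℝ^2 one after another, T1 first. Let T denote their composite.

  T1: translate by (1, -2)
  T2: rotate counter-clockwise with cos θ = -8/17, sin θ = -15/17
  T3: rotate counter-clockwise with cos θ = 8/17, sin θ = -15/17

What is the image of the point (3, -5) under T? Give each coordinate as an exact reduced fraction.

T1 translate by (1, -2): (3, -5) → (4, -7)
T2 rotate counter-clockwise with cos θ = -8/17, sin θ = -15/17: (4, -7) → (-137/17, -4/17)
T3 rotate counter-clockwise with cos θ = 8/17, sin θ = -15/17: (-137/17, -4/17) → (-4, 7)

T(p) = (-4, 7)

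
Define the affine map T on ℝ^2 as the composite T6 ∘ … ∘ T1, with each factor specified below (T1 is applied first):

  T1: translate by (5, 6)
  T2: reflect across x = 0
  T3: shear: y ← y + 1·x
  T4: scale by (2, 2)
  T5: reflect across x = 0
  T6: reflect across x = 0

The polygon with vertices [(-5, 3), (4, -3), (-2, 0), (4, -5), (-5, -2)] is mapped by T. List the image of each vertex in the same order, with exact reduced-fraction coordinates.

image vertices: (0, 18), (-18, -12), (-6, 6), (-18, -16), (0, 8)

T1 translate by (5, 6): (-5, 3) → (0, 9); (4, -3) → (9, 3); (-2, 0) → (3, 6); (4, -5) → (9, 1); (-5, -2) → (0, 4)
T2 reflect across x = 0: (0, 9) → (0, 9); (9, 3) → (-9, 3); (3, 6) → (-3, 6); (9, 1) → (-9, 1); (0, 4) → (0, 4)
T3 shear: y ← y + 1·x: (0, 9) → (0, 9); (-9, 3) → (-9, -6); (-3, 6) → (-3, 3); (-9, 1) → (-9, -8); (0, 4) → (0, 4)
T4 scale by (2, 2): (0, 9) → (0, 18); (-9, -6) → (-18, -12); (-3, 3) → (-6, 6); (-9, -8) → (-18, -16); (0, 4) → (0, 8)
T5 reflect across x = 0: (0, 18) → (0, 18); (-18, -12) → (18, -12); (-6, 6) → (6, 6); (-18, -16) → (18, -16); (0, 8) → (0, 8)
T6 reflect across x = 0: (0, 18) → (0, 18); (18, -12) → (-18, -12); (6, 6) → (-6, 6); (18, -16) → (-18, -16); (0, 8) → (0, 8)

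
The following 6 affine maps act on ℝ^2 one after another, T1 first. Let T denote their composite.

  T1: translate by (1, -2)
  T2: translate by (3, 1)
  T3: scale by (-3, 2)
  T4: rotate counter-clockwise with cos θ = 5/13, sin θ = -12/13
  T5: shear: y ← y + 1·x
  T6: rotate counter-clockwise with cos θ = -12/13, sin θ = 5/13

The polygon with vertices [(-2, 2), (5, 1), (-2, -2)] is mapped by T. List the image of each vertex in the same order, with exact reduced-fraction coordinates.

image vertices: (-308/169, -942/169), (675/169, -2943/169), (1524/169, 210/169)

T1 translate by (1, -2): (-2, 2) → (-1, 0); (5, 1) → (6, -1); (-2, -2) → (-1, -4)
T2 translate by (3, 1): (-1, 0) → (2, 1); (6, -1) → (9, 0); (-1, -4) → (2, -3)
T3 scale by (-3, 2): (2, 1) → (-6, 2); (9, 0) → (-27, 0); (2, -3) → (-6, -6)
T4 rotate counter-clockwise with cos θ = 5/13, sin θ = -12/13: (-6, 2) → (-6/13, 82/13); (-27, 0) → (-135/13, 324/13); (-6, -6) → (-102/13, 42/13)
T5 shear: y ← y + 1·x: (-6/13, 82/13) → (-6/13, 76/13); (-135/13, 324/13) → (-135/13, 189/13); (-102/13, 42/13) → (-102/13, -60/13)
T6 rotate counter-clockwise with cos θ = -12/13, sin θ = 5/13: (-6/13, 76/13) → (-308/169, -942/169); (-135/13, 189/13) → (675/169, -2943/169); (-102/13, -60/13) → (1524/169, 210/169)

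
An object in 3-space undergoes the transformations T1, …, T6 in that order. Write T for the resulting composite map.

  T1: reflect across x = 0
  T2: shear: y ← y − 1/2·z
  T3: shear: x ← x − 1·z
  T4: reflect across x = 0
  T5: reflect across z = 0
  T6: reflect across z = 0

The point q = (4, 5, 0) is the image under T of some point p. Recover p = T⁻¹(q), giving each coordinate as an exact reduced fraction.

p = (4, 5, 0)

T1 = [-1 0 0 0; 0 1 0 0; 0 0 1 0; 0 0 0 1]
T2·T1 = [-1 0 0 0; 0 1 -1/2 0; 0 0 1 0; 0 0 0 1]
T3·…·T1 = [-1 0 -1 0; 0 1 -1/2 0; 0 0 1 0; 0 0 0 1]
T4·…·T1 = [1 0 1 0; 0 1 -1/2 0; 0 0 1 0; 0 0 0 1]
T5·…·T1 = [1 0 1 0; 0 1 -1/2 0; 0 0 -1 0; 0 0 0 1]
T6·…·T1 = [1 0 1 0; 0 1 -1/2 0; 0 0 1 0; 0 0 0 1]
det M = 1; M⁻¹ = [1 0 -1 0; 0 1 1/2 0; 0 0 1 0; 0 0 0 1]
M⁻¹ · (4, 5, 0)ᵀ = (4, 5, 0)ᵀ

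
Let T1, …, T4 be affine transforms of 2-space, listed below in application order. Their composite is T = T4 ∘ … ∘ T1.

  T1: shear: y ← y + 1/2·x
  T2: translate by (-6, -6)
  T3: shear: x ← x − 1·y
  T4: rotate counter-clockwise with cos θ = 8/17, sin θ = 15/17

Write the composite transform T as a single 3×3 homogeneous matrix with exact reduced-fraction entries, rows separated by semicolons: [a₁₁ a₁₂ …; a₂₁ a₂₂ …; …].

T1 = [1 0 0; 1/2 1 0; 0 0 1]
T2·T1 = [1 0 -6; 1/2 1 -6; 0 0 1]
T3·…·T1 = [1/2 -1 0; 1/2 1 -6; 0 0 1]
T4·…·T1 = [-7/34 -23/17 90/17; 23/34 -7/17 -48/17; 0 0 1]

T = [-7/34 -23/17 90/17; 23/34 -7/17 -48/17; 0 0 1]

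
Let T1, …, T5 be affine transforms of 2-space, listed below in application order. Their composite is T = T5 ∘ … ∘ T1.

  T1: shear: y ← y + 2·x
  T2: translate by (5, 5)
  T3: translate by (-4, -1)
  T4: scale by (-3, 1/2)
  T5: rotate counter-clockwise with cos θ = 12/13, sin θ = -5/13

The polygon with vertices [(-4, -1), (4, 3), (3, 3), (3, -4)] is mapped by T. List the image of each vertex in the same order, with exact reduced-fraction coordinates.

image vertices: (191/26, -75/13), (-285/26, 165/13), (-223/26, 138/13), (-129/13, 96/13)

T1 shear: y ← y + 2·x: (-4, -1) → (-4, -9); (4, 3) → (4, 11); (3, 3) → (3, 9); (3, -4) → (3, 2)
T2 translate by (5, 5): (-4, -9) → (1, -4); (4, 11) → (9, 16); (3, 9) → (8, 14); (3, 2) → (8, 7)
T3 translate by (-4, -1): (1, -4) → (-3, -5); (9, 16) → (5, 15); (8, 14) → (4, 13); (8, 7) → (4, 6)
T4 scale by (-3, 1/2): (-3, -5) → (9, -5/2); (5, 15) → (-15, 15/2); (4, 13) → (-12, 13/2); (4, 6) → (-12, 3)
T5 rotate counter-clockwise with cos θ = 12/13, sin θ = -5/13: (9, -5/2) → (191/26, -75/13); (-15, 15/2) → (-285/26, 165/13); (-12, 13/2) → (-223/26, 138/13); (-12, 3) → (-129/13, 96/13)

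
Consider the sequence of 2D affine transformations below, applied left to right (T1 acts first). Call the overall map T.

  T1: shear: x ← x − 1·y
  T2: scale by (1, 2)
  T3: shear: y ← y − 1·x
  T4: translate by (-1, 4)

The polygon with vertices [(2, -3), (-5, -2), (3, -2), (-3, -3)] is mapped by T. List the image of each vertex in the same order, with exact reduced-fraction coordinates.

image vertices: (4, -7), (-4, 3), (4, -5), (-1, -2)

T1 shear: x ← x − 1·y: (2, -3) → (5, -3); (-5, -2) → (-3, -2); (3, -2) → (5, -2); (-3, -3) → (0, -3)
T2 scale by (1, 2): (5, -3) → (5, -6); (-3, -2) → (-3, -4); (5, -2) → (5, -4); (0, -3) → (0, -6)
T3 shear: y ← y − 1·x: (5, -6) → (5, -11); (-3, -4) → (-3, -1); (5, -4) → (5, -9); (0, -6) → (0, -6)
T4 translate by (-1, 4): (5, -11) → (4, -7); (-3, -1) → (-4, 3); (5, -9) → (4, -5); (0, -6) → (-1, -2)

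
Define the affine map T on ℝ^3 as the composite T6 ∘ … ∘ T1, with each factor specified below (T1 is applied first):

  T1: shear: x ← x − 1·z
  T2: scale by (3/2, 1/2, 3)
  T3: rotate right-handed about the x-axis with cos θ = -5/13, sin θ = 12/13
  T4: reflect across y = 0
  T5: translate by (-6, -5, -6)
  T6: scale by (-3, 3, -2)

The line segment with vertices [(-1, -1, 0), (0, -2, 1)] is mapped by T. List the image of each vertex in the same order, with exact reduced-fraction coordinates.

image vertices: (45/2, -405/26, 168/13), (45/2, -102/13, 210/13)

T1 shear: x ← x − 1·z: (-1, -1, 0) → (-1, -1, 0); (0, -2, 1) → (-1, -2, 1)
T2 scale by (3/2, 1/2, 3): (-1, -1, 0) → (-3/2, -1/2, 0); (-1, -2, 1) → (-3/2, -1, 3)
T3 rotate right-handed about the x-axis with cos θ = -5/13, sin θ = 12/13: (-3/2, -1/2, 0) → (-3/2, 5/26, -6/13); (-3/2, -1, 3) → (-3/2, -31/13, -27/13)
T4 reflect across y = 0: (-3/2, 5/26, -6/13) → (-3/2, -5/26, -6/13); (-3/2, -31/13, -27/13) → (-3/2, 31/13, -27/13)
T5 translate by (-6, -5, -6): (-3/2, -5/26, -6/13) → (-15/2, -135/26, -84/13); (-3/2, 31/13, -27/13) → (-15/2, -34/13, -105/13)
T6 scale by (-3, 3, -2): (-15/2, -135/26, -84/13) → (45/2, -405/26, 168/13); (-15/2, -34/13, -105/13) → (45/2, -102/13, 210/13)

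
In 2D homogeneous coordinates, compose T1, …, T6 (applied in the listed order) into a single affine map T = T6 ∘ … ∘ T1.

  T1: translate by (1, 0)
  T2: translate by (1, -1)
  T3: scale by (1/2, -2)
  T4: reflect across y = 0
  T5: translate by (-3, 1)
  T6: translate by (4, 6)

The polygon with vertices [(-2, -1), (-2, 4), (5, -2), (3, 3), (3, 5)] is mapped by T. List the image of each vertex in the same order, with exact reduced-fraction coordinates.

image vertices: (1, 3), (1, 13), (9/2, 1), (7/2, 11), (7/2, 15)

T1 translate by (1, 0): (-2, -1) → (-1, -1); (-2, 4) → (-1, 4); (5, -2) → (6, -2); (3, 3) → (4, 3); (3, 5) → (4, 5)
T2 translate by (1, -1): (-1, -1) → (0, -2); (-1, 4) → (0, 3); (6, -2) → (7, -3); (4, 3) → (5, 2); (4, 5) → (5, 4)
T3 scale by (1/2, -2): (0, -2) → (0, 4); (0, 3) → (0, -6); (7, -3) → (7/2, 6); (5, 2) → (5/2, -4); (5, 4) → (5/2, -8)
T4 reflect across y = 0: (0, 4) → (0, -4); (0, -6) → (0, 6); (7/2, 6) → (7/2, -6); (5/2, -4) → (5/2, 4); (5/2, -8) → (5/2, 8)
T5 translate by (-3, 1): (0, -4) → (-3, -3); (0, 6) → (-3, 7); (7/2, -6) → (1/2, -5); (5/2, 4) → (-1/2, 5); (5/2, 8) → (-1/2, 9)
T6 translate by (4, 6): (-3, -3) → (1, 3); (-3, 7) → (1, 13); (1/2, -5) → (9/2, 1); (-1/2, 5) → (7/2, 11); (-1/2, 9) → (7/2, 15)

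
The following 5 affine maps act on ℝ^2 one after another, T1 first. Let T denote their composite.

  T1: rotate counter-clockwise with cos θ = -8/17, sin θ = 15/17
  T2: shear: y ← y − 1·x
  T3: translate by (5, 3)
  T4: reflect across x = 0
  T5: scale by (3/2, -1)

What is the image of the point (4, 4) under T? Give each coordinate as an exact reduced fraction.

T1 rotate counter-clockwise with cos θ = -8/17, sin θ = 15/17: (4, 4) → (-92/17, 28/17)
T2 shear: y ← y − 1·x: (-92/17, 28/17) → (-92/17, 120/17)
T3 translate by (5, 3): (-92/17, 120/17) → (-7/17, 171/17)
T4 reflect across x = 0: (-7/17, 171/17) → (7/17, 171/17)
T5 scale by (3/2, -1): (7/17, 171/17) → (21/34, -171/17)

T(p) = (21/34, -171/17)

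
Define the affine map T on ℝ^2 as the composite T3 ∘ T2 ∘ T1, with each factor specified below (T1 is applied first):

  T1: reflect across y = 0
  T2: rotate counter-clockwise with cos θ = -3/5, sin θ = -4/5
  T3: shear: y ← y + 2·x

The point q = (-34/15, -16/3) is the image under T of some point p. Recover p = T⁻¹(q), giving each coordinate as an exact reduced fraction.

T1 = [1 0 0; 0 -1 0; 0 0 1]
T2·T1 = [-3/5 -4/5 0; -4/5 3/5 0; 0 0 1]
T3·…·T1 = [-3/5 -4/5 0; -2 -1 0; 0 0 1]
det M = -1; M⁻¹ = [1 -4/5 0; -2 3/5 0; 0 0 1]
M⁻¹ · (-34/15, -16/3)ᵀ = (2, 4/3)ᵀ

p = (2, 4/3)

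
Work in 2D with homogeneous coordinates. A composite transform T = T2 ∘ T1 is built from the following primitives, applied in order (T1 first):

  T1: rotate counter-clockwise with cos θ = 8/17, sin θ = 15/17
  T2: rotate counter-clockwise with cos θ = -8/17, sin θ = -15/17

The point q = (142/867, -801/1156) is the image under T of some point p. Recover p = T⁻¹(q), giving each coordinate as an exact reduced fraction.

p = (2/3, -1/4)

T1 = [8/17 -15/17 0; 15/17 8/17 0; 0 0 1]
T2·T1 = [161/289 240/289 0; -240/289 161/289 0; 0 0 1]
det M = 1; M⁻¹ = [161/289 -240/289 0; 240/289 161/289 0; 0 0 1]
M⁻¹ · (142/867, -801/1156)ᵀ = (2/3, -1/4)ᵀ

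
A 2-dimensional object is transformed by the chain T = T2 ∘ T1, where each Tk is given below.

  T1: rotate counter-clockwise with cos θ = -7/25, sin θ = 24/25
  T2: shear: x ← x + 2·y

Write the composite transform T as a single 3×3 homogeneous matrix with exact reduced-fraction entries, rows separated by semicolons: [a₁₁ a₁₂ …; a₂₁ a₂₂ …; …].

T1 = [-7/25 -24/25 0; 24/25 -7/25 0; 0 0 1]
T2·T1 = [41/25 -38/25 0; 24/25 -7/25 0; 0 0 1]

T = [41/25 -38/25 0; 24/25 -7/25 0; 0 0 1]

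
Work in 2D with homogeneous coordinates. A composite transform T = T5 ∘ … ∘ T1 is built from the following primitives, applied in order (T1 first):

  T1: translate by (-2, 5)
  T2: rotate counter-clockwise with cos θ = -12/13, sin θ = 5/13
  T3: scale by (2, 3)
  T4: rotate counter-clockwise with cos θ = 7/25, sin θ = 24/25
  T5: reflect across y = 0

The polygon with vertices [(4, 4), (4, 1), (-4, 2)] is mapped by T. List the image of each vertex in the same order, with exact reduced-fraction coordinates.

T1 translate by (-2, 5): (4, 4) → (2, 9); (4, 1) → (2, 6); (-4, 2) → (-6, 7)
T2 rotate counter-clockwise with cos θ = -12/13, sin θ = 5/13: (2, 9) → (-69/13, -98/13); (2, 6) → (-54/13, -62/13); (-6, 7) → (37/13, -114/13)
T3 scale by (2, 3): (-69/13, -98/13) → (-138/13, -294/13); (-54/13, -62/13) → (-108/13, -186/13); (37/13, -114/13) → (74/13, -342/13)
T4 rotate counter-clockwise with cos θ = 7/25, sin θ = 24/25: (-138/13, -294/13) → (1218/65, -1074/65); (-108/13, -186/13) → (3708/325, -3894/325); (74/13, -342/13) → (8726/325, -618/325)
T5 reflect across y = 0: (1218/65, -1074/65) → (1218/65, 1074/65); (3708/325, -3894/325) → (3708/325, 3894/325); (8726/325, -618/325) → (8726/325, 618/325)

image vertices: (1218/65, 1074/65), (3708/325, 3894/325), (8726/325, 618/325)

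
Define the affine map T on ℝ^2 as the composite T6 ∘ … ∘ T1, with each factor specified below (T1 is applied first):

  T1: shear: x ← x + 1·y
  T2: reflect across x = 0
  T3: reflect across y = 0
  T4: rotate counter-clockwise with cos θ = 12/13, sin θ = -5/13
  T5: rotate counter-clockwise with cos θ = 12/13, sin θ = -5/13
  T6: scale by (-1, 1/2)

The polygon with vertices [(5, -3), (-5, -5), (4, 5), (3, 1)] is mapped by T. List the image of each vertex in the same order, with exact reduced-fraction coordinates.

T1 shear: x ← x + 1·y: (5, -3) → (2, -3); (-5, -5) → (-10, -5); (4, 5) → (9, 5); (3, 1) → (4, 1)
T2 reflect across x = 0: (2, -3) → (-2, -3); (-10, -5) → (10, -5); (9, 5) → (-9, 5); (4, 1) → (-4, 1)
T3 reflect across y = 0: (-2, -3) → (-2, 3); (10, -5) → (10, 5); (-9, 5) → (-9, -5); (-4, 1) → (-4, -1)
T4 rotate counter-clockwise with cos θ = 12/13, sin θ = -5/13: (-2, 3) → (-9/13, 46/13); (10, 5) → (145/13, 10/13); (-9, -5) → (-133/13, -15/13); (-4, -1) → (-53/13, 8/13)
T5 rotate counter-clockwise with cos θ = 12/13, sin θ = -5/13: (-9/13, 46/13) → (122/169, 597/169); (145/13, 10/13) → (1790/169, -605/169); (-133/13, -15/13) → (-1671/169, 485/169); (-53/13, 8/13) → (-596/169, 361/169)
T6 scale by (-1, 1/2): (122/169, 597/169) → (-122/169, 597/338); (1790/169, -605/169) → (-1790/169, -605/338); (-1671/169, 485/169) → (1671/169, 485/338); (-596/169, 361/169) → (596/169, 361/338)

image vertices: (-122/169, 597/338), (-1790/169, -605/338), (1671/169, 485/338), (596/169, 361/338)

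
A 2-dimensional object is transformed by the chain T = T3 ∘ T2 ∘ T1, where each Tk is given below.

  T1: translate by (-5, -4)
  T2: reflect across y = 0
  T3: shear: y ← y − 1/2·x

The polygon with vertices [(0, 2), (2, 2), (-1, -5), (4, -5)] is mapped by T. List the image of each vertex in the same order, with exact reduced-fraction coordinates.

T1 translate by (-5, -4): (0, 2) → (-5, -2); (2, 2) → (-3, -2); (-1, -5) → (-6, -9); (4, -5) → (-1, -9)
T2 reflect across y = 0: (-5, -2) → (-5, 2); (-3, -2) → (-3, 2); (-6, -9) → (-6, 9); (-1, -9) → (-1, 9)
T3 shear: y ← y − 1/2·x: (-5, 2) → (-5, 9/2); (-3, 2) → (-3, 7/2); (-6, 9) → (-6, 12); (-1, 9) → (-1, 19/2)

image vertices: (-5, 9/2), (-3, 7/2), (-6, 12), (-1, 19/2)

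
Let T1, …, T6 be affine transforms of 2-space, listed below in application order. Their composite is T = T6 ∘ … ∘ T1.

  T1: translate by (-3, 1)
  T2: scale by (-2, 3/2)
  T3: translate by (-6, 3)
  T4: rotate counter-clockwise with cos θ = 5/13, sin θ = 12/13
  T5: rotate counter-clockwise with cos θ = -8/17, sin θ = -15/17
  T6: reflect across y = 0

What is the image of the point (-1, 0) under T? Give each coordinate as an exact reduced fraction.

T(p) = (2099/442, -288/221)

T1 translate by (-3, 1): (-1, 0) → (-4, 1)
T2 scale by (-2, 3/2): (-4, 1) → (8, 3/2)
T3 translate by (-6, 3): (8, 3/2) → (2, 9/2)
T4 rotate counter-clockwise with cos θ = 5/13, sin θ = 12/13: (2, 9/2) → (-44/13, 93/26)
T5 rotate counter-clockwise with cos θ = -8/17, sin θ = -15/17: (-44/13, 93/26) → (2099/442, 288/221)
T6 reflect across y = 0: (2099/442, 288/221) → (2099/442, -288/221)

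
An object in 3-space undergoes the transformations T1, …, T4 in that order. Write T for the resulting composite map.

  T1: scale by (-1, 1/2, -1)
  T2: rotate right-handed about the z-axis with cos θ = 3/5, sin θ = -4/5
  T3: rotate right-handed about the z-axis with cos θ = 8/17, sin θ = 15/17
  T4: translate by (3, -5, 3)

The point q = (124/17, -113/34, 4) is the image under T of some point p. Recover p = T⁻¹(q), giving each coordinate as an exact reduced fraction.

T1 = [-1 0 0 0; 0 1/2 0 0; 0 0 -1 0; 0 0 0 1]
T2·T1 = [-3/5 2/5 0 0; 4/5 3/10 0 0; 0 0 -1 0; 0 0 0 1]
T3·…·T1 = [-84/85 -13/170 0 0; -13/85 42/85 0 0; 0 0 -1 0; 0 0 0 1]
T4·…·T1 = [-84/85 -13/170 0 3; -13/85 42/85 0 -5; 0 0 -1 3; 0 0 0 1]
det M = 1/2; M⁻¹ = [-84/85 -13/85 0 11/5; -26/85 168/85 0 54/5; 0 0 -1 3; 0 0 0 1]
M⁻¹ · (124/17, -113/34, 4)ᵀ = (-9/2, 2, -1)ᵀ

p = (-9/2, 2, -1)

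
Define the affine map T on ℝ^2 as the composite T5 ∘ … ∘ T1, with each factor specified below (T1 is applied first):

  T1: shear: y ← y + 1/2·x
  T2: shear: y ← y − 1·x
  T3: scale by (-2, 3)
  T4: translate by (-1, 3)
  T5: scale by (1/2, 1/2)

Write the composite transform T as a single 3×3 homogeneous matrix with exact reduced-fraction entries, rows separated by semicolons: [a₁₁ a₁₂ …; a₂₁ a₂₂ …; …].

T1 = [1 0 0; 1/2 1 0; 0 0 1]
T2·T1 = [1 0 0; -1/2 1 0; 0 0 1]
T3·…·T1 = [-2 0 0; -3/2 3 0; 0 0 1]
T4·…·T1 = [-2 0 -1; -3/2 3 3; 0 0 1]
T5·…·T1 = [-1 0 -1/2; -3/4 3/2 3/2; 0 0 1]

T = [-1 0 -1/2; -3/4 3/2 3/2; 0 0 1]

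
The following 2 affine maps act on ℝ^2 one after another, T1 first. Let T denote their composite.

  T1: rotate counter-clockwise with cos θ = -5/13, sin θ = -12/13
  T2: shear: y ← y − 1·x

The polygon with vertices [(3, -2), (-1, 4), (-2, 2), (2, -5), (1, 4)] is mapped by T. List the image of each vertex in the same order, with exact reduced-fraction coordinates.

image vertices: (-3, 1), (53/13, -61/13), (34/13, -20/13), (-70/13, 71/13), (43/13, -75/13)

T1 rotate counter-clockwise with cos θ = -5/13, sin θ = -12/13: (3, -2) → (-3, -2); (-1, 4) → (53/13, -8/13); (-2, 2) → (34/13, 14/13); (2, -5) → (-70/13, 1/13); (1, 4) → (43/13, -32/13)
T2 shear: y ← y − 1·x: (-3, -2) → (-3, 1); (53/13, -8/13) → (53/13, -61/13); (34/13, 14/13) → (34/13, -20/13); (-70/13, 1/13) → (-70/13, 71/13); (43/13, -32/13) → (43/13, -75/13)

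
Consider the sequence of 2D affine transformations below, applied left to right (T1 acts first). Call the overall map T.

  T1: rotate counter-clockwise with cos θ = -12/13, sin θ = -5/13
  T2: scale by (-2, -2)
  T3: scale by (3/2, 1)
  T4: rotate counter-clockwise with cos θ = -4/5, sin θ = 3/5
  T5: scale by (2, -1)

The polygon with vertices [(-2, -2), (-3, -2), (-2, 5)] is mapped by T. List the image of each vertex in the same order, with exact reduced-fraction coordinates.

image vertices: (744/65, -146/65), (84/5, -6/5), (576/65, 841/65)

T1 rotate counter-clockwise with cos θ = -12/13, sin θ = -5/13: (-2, -2) → (14/13, 34/13); (-3, -2) → (2, 3); (-2, 5) → (49/13, -50/13)
T2 scale by (-2, -2): (14/13, 34/13) → (-28/13, -68/13); (2, 3) → (-4, -6); (49/13, -50/13) → (-98/13, 100/13)
T3 scale by (3/2, 1): (-28/13, -68/13) → (-42/13, -68/13); (-4, -6) → (-6, -6); (-98/13, 100/13) → (-147/13, 100/13)
T4 rotate counter-clockwise with cos θ = -4/5, sin θ = 3/5: (-42/13, -68/13) → (372/65, 146/65); (-6, -6) → (42/5, 6/5); (-147/13, 100/13) → (288/65, -841/65)
T5 scale by (2, -1): (372/65, 146/65) → (744/65, -146/65); (42/5, 6/5) → (84/5, -6/5); (288/65, -841/65) → (576/65, 841/65)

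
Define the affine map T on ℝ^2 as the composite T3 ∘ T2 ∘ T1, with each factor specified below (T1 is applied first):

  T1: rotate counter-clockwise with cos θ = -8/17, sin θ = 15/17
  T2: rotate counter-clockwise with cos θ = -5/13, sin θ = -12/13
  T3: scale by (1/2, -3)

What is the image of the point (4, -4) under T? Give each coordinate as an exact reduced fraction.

T1 rotate counter-clockwise with cos θ = -8/17, sin θ = 15/17: (4, -4) → (28/17, 92/17)
T2 rotate counter-clockwise with cos θ = -5/13, sin θ = -12/13: (28/17, 92/17) → (964/221, -796/221)
T3 scale by (1/2, -3): (964/221, -796/221) → (482/221, 2388/221)

T(p) = (482/221, 2388/221)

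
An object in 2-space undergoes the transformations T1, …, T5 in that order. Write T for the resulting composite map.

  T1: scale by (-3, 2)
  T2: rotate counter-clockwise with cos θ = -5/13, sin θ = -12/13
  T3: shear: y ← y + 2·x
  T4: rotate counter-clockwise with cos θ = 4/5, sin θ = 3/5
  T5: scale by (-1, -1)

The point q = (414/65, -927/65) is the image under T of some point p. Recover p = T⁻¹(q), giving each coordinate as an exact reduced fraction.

T1 = [-3 0 0; 0 2 0; 0 0 1]
T2·T1 = [15/13 24/13 0; 36/13 -10/13 0; 0 0 1]
T3·…·T1 = [15/13 24/13 0; 66/13 38/13 0; 0 0 1]
T4·…·T1 = [-138/65 -18/65 0; 309/65 224/65 0; 0 0 1]
T5·…·T1 = [138/65 18/65 0; -309/65 -224/65 0; 0 0 1]
det M = -6; M⁻¹ = [112/195 3/65 0; -103/130 -23/65 0; 0 0 1]
M⁻¹ · (414/65, -927/65)ᵀ = (3, 0)ᵀ

p = (3, 0)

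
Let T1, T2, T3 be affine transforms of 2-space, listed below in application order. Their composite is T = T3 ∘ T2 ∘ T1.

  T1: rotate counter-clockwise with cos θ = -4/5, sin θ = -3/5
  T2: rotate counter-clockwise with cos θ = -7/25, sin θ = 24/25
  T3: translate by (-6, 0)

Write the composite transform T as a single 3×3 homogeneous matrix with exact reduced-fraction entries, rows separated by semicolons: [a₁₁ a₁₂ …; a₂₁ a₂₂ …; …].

T = [4/5 3/5 -6; -3/5 4/5 0; 0 0 1]

T1 = [-4/5 3/5 0; -3/5 -4/5 0; 0 0 1]
T2·T1 = [4/5 3/5 0; -3/5 4/5 0; 0 0 1]
T3·…·T1 = [4/5 3/5 -6; -3/5 4/5 0; 0 0 1]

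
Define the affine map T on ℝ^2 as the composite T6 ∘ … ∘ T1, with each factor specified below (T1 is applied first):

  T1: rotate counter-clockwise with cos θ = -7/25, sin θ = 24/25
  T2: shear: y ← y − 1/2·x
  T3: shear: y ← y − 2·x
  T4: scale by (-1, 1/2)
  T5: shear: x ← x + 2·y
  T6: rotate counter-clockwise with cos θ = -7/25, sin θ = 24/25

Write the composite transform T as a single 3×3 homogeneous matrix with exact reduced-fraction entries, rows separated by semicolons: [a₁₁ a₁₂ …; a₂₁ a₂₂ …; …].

T = [-67/50 -47/25 0; 163/100 133/50 0; 0 0 1]

T1 = [-7/25 -24/25 0; 24/25 -7/25 0; 0 0 1]
T2·T1 = [-7/25 -24/25 0; 11/10 1/5 0; 0 0 1]
T3·…·T1 = [-7/25 -24/25 0; 83/50 53/25 0; 0 0 1]
T4·…·T1 = [7/25 24/25 0; 83/100 53/50 0; 0 0 1]
T5·…·T1 = [97/50 77/25 0; 83/100 53/50 0; 0 0 1]
T6·…·T1 = [-67/50 -47/25 0; 163/100 133/50 0; 0 0 1]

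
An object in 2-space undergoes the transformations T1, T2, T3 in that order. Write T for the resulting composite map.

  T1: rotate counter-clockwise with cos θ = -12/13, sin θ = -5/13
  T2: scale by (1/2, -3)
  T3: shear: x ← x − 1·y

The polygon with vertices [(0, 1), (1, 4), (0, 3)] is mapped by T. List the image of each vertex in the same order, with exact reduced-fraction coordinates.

image vertices: (-67/26, 36/13), (-155/13, 159/13), (-201/26, 108/13)

T1 rotate counter-clockwise with cos θ = -12/13, sin θ = -5/13: (0, 1) → (5/13, -12/13); (1, 4) → (8/13, -53/13); (0, 3) → (15/13, -36/13)
T2 scale by (1/2, -3): (5/13, -12/13) → (5/26, 36/13); (8/13, -53/13) → (4/13, 159/13); (15/13, -36/13) → (15/26, 108/13)
T3 shear: x ← x − 1·y: (5/26, 36/13) → (-67/26, 36/13); (4/13, 159/13) → (-155/13, 159/13); (15/26, 108/13) → (-201/26, 108/13)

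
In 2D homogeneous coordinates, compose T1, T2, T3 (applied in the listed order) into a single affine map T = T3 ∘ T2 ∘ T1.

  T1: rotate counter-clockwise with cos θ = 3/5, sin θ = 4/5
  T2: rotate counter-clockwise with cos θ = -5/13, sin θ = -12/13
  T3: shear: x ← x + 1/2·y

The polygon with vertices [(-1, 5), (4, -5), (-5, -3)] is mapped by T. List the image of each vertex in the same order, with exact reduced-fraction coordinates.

T1 rotate counter-clockwise with cos θ = 3/5, sin θ = 4/5: (-1, 5) → (-23/5, 11/5); (4, -5) → (32/5, 1/5); (-5, -3) → (-3/5, -29/5)
T2 rotate counter-clockwise with cos θ = -5/13, sin θ = -12/13: (-23/5, 11/5) → (19/5, 17/5); (32/5, 1/5) → (-148/65, -389/65); (-3/5, -29/5) → (-333/65, 181/65)
T3 shear: x ← x + 1/2·y: (19/5, 17/5) → (11/2, 17/5); (-148/65, -389/65) → (-137/26, -389/65); (-333/65, 181/65) → (-97/26, 181/65)

image vertices: (11/2, 17/5), (-137/26, -389/65), (-97/26, 181/65)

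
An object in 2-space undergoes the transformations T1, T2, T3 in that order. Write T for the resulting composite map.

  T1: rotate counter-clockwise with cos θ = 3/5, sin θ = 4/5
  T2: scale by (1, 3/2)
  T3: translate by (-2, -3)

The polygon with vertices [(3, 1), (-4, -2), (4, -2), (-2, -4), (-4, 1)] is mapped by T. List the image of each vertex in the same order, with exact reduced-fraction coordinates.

image vertices: (-1, 3/2), (-14/5, -48/5), (2, 0), (0, -9), (-26/5, -69/10)

T1 rotate counter-clockwise with cos θ = 3/5, sin θ = 4/5: (3, 1) → (1, 3); (-4, -2) → (-4/5, -22/5); (4, -2) → (4, 2); (-2, -4) → (2, -4); (-4, 1) → (-16/5, -13/5)
T2 scale by (1, 3/2): (1, 3) → (1, 9/2); (-4/5, -22/5) → (-4/5, -33/5); (4, 2) → (4, 3); (2, -4) → (2, -6); (-16/5, -13/5) → (-16/5, -39/10)
T3 translate by (-2, -3): (1, 9/2) → (-1, 3/2); (-4/5, -33/5) → (-14/5, -48/5); (4, 3) → (2, 0); (2, -6) → (0, -9); (-16/5, -39/10) → (-26/5, -69/10)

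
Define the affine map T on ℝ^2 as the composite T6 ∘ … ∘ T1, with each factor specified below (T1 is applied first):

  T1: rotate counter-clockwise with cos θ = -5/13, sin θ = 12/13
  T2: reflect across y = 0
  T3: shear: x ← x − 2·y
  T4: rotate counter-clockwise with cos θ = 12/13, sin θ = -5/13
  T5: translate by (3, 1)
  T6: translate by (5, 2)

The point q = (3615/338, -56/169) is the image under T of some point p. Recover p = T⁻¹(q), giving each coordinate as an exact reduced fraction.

T1 = [-5/13 -12/13 0; 12/13 -5/13 0; 0 0 1]
T2·T1 = [-5/13 -12/13 0; -12/13 5/13 0; 0 0 1]
T3·…·T1 = [19/13 -22/13 0; -12/13 5/13 0; 0 0 1]
T4·…·T1 = [168/169 -239/169 0; -239/169 170/169 0; 0 0 1]
T5·…·T1 = [168/169 -239/169 3; -239/169 170/169 1; 0 0 1]
T6·…·T1 = [168/169 -239/169 8; -239/169 170/169 3; 0 0 1]
det M = -1; M⁻¹ = [-170/169 -239/169 2077/169; -239/169 -168/169 2416/169; 0 0 1]
M⁻¹ · (3615/338, -56/169)ᵀ = (2, -1/2)ᵀ

p = (2, -1/2)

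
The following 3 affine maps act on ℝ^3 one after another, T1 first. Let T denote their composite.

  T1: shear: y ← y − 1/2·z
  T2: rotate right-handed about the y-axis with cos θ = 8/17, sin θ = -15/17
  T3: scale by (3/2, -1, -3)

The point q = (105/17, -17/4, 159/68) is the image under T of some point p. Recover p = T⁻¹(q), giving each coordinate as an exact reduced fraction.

p = (5/4, 9/4, -4)

T1 = [1 0 0 0; 0 1 -1/2 0; 0 0 1 0; 0 0 0 1]
T2·T1 = [8/17 0 -15/17 0; 0 1 -1/2 0; 15/17 0 8/17 0; 0 0 0 1]
T3·…·T1 = [12/17 0 -45/34 0; 0 -1 1/2 0; -45/17 0 -24/17 0; 0 0 0 1]
det M = 9/2; M⁻¹ = [16/51 0 -5/17 0; -5/17 -1 -4/51 0; -10/17 0 -8/51 0; 0 0 0 1]
M⁻¹ · (105/17, -17/4, 159/68)ᵀ = (5/4, 9/4, -4)ᵀ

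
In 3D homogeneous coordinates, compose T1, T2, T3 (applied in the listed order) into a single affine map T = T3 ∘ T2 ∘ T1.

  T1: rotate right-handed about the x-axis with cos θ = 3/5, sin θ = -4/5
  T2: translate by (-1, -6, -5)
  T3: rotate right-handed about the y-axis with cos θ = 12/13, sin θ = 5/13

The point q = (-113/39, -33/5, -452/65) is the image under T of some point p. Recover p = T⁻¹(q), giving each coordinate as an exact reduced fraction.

p = (1, 5/3, -2)

T1 = [1 0 0 0; 0 3/5 4/5 0; 0 -4/5 3/5 0; 0 0 0 1]
T2·T1 = [1 0 0 -1; 0 3/5 4/5 -6; 0 -4/5 3/5 -5; 0 0 0 1]
T3·…·T1 = [12/13 -4/13 3/13 -37/13; 0 3/5 4/5 -6; -5/13 -48/65 36/65 -55/13; 0 0 0 1]
det M = 1; M⁻¹ = [12/13 0 -5/13 1; -4/13 3/5 -48/65 -2/5; 3/13 4/5 36/65 39/5; 0 0 0 1]
M⁻¹ · (-113/39, -33/5, -452/65)ᵀ = (1, 5/3, -2)ᵀ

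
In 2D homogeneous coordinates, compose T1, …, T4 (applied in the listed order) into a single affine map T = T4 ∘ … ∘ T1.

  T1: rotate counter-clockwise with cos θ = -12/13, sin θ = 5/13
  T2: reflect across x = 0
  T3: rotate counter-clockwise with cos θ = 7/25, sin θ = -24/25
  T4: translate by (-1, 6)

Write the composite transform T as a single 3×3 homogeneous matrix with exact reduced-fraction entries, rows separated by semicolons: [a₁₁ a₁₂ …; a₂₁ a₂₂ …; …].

T = [204/325 -253/325 -1; -253/325 -204/325 6; 0 0 1]

T1 = [-12/13 -5/13 0; 5/13 -12/13 0; 0 0 1]
T2·T1 = [12/13 5/13 0; 5/13 -12/13 0; 0 0 1]
T3·…·T1 = [204/325 -253/325 0; -253/325 -204/325 0; 0 0 1]
T4·…·T1 = [204/325 -253/325 -1; -253/325 -204/325 6; 0 0 1]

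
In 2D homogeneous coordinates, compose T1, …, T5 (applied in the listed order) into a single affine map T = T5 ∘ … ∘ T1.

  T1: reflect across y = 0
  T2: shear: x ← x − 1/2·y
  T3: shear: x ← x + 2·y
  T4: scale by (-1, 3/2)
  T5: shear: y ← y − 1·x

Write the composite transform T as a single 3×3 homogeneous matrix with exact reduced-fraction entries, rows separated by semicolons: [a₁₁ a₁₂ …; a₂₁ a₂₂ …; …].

T = [-1 3/2 0; 1 -3 0; 0 0 1]

T1 = [1 0 0; 0 -1 0; 0 0 1]
T2·T1 = [1 1/2 0; 0 -1 0; 0 0 1]
T3·…·T1 = [1 -3/2 0; 0 -1 0; 0 0 1]
T4·…·T1 = [-1 3/2 0; 0 -3/2 0; 0 0 1]
T5·…·T1 = [-1 3/2 0; 1 -3 0; 0 0 1]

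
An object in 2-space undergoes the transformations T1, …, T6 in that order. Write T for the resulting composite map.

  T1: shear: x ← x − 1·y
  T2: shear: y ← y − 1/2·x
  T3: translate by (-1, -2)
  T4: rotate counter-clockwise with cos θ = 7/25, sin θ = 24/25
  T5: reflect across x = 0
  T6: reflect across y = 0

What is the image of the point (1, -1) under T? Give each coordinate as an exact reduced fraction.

T(p) = (-103/25, 4/25)

T1 shear: x ← x − 1·y: (1, -1) → (2, -1)
T2 shear: y ← y − 1/2·x: (2, -1) → (2, -2)
T3 translate by (-1, -2): (2, -2) → (1, -4)
T4 rotate counter-clockwise with cos θ = 7/25, sin θ = 24/25: (1, -4) → (103/25, -4/25)
T5 reflect across x = 0: (103/25, -4/25) → (-103/25, -4/25)
T6 reflect across y = 0: (-103/25, -4/25) → (-103/25, 4/25)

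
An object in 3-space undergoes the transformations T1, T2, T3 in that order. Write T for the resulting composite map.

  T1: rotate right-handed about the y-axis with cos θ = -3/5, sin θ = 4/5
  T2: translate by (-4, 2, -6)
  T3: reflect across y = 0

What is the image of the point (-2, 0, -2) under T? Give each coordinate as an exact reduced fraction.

T1 rotate right-handed about the y-axis with cos θ = -3/5, sin θ = 4/5: (-2, 0, -2) → (-2/5, 0, 14/5)
T2 translate by (-4, 2, -6): (-2/5, 0, 14/5) → (-22/5, 2, -16/5)
T3 reflect across y = 0: (-22/5, 2, -16/5) → (-22/5, -2, -16/5)

T(p) = (-22/5, -2, -16/5)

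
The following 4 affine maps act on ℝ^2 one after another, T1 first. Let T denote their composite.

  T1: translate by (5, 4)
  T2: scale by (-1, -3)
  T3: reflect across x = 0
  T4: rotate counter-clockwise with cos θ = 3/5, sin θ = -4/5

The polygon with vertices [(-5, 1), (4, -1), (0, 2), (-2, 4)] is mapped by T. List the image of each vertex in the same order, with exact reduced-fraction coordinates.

image vertices: (-12, -9), (-9/5, -63/5), (-57/5, -74/5), (-87/5, -84/5)

T1 translate by (5, 4): (-5, 1) → (0, 5); (4, -1) → (9, 3); (0, 2) → (5, 6); (-2, 4) → (3, 8)
T2 scale by (-1, -3): (0, 5) → (0, -15); (9, 3) → (-9, -9); (5, 6) → (-5, -18); (3, 8) → (-3, -24)
T3 reflect across x = 0: (0, -15) → (0, -15); (-9, -9) → (9, -9); (-5, -18) → (5, -18); (-3, -24) → (3, -24)
T4 rotate counter-clockwise with cos θ = 3/5, sin θ = -4/5: (0, -15) → (-12, -9); (9, -9) → (-9/5, -63/5); (5, -18) → (-57/5, -74/5); (3, -24) → (-87/5, -84/5)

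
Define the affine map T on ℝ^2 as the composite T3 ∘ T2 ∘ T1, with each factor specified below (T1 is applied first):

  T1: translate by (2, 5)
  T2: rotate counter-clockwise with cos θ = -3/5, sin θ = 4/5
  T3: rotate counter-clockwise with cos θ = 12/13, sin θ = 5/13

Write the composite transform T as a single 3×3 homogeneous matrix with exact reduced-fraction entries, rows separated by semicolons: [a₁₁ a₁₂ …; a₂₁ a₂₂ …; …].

T = [-56/65 -33/65 -277/65; 33/65 -56/65 -214/65; 0 0 1]

T1 = [1 0 2; 0 1 5; 0 0 1]
T2·T1 = [-3/5 -4/5 -26/5; 4/5 -3/5 -7/5; 0 0 1]
T3·…·T1 = [-56/65 -33/65 -277/65; 33/65 -56/65 -214/65; 0 0 1]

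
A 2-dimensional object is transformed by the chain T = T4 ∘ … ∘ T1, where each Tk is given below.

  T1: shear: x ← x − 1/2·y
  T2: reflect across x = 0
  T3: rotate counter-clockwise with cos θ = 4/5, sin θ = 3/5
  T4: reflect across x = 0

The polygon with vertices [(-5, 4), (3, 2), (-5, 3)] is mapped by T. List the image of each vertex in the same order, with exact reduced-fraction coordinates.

image vertices: (-16/5, 37/5), (14/5, 2/5), (-17/5, 63/10)

T1 shear: x ← x − 1/2·y: (-5, 4) → (-7, 4); (3, 2) → (2, 2); (-5, 3) → (-13/2, 3)
T2 reflect across x = 0: (-7, 4) → (7, 4); (2, 2) → (-2, 2); (-13/2, 3) → (13/2, 3)
T3 rotate counter-clockwise with cos θ = 4/5, sin θ = 3/5: (7, 4) → (16/5, 37/5); (-2, 2) → (-14/5, 2/5); (13/2, 3) → (17/5, 63/10)
T4 reflect across x = 0: (16/5, 37/5) → (-16/5, 37/5); (-14/5, 2/5) → (14/5, 2/5); (17/5, 63/10) → (-17/5, 63/10)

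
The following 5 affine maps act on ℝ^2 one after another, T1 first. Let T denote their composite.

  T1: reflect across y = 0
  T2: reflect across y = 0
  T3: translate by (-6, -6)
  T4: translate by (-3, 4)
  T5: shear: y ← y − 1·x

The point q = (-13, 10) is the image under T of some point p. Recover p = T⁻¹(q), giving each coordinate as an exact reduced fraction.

p = (-4, -1)

T1 = [1 0 0; 0 -1 0; 0 0 1]
T2·T1 = [1 0 0; 0 1 0; 0 0 1]
T3·…·T1 = [1 0 -6; 0 1 -6; 0 0 1]
T4·…·T1 = [1 0 -9; 0 1 -2; 0 0 1]
T5·…·T1 = [1 0 -9; -1 1 7; 0 0 1]
det M = 1; M⁻¹ = [1 0 9; 1 1 2; 0 0 1]
M⁻¹ · (-13, 10)ᵀ = (-4, -1)ᵀ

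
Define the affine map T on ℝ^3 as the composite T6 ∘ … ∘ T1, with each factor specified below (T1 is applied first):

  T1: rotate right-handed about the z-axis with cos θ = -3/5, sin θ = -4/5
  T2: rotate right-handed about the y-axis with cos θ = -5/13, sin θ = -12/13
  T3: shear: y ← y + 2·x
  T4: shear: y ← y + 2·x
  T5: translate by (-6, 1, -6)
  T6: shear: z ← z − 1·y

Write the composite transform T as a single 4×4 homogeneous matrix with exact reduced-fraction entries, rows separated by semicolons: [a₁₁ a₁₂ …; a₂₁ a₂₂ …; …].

T = [3/13 -4/13 -12/13 -6; 8/65 -119/65 -48/13 1; -44/65 167/65 43/13 -7; 0 0 0 1]

T1 = [-3/5 4/5 0 0; -4/5 -3/5 0 0; 0 0 1 0; 0 0 0 1]
T2·T1 = [3/13 -4/13 -12/13 0; -4/5 -3/5 0 0; -36/65 48/65 -5/13 0; 0 0 0 1]
T3·…·T1 = [3/13 -4/13 -12/13 0; -22/65 -79/65 -24/13 0; -36/65 48/65 -5/13 0; 0 0 0 1]
T4·…·T1 = [3/13 -4/13 -12/13 0; 8/65 -119/65 -48/13 0; -36/65 48/65 -5/13 0; 0 0 0 1]
T5·…·T1 = [3/13 -4/13 -12/13 -6; 8/65 -119/65 -48/13 1; -36/65 48/65 -5/13 -6; 0 0 0 1]
T6·…·T1 = [3/13 -4/13 -12/13 -6; 8/65 -119/65 -48/13 1; -44/65 167/65 43/13 -7; 0 0 0 1]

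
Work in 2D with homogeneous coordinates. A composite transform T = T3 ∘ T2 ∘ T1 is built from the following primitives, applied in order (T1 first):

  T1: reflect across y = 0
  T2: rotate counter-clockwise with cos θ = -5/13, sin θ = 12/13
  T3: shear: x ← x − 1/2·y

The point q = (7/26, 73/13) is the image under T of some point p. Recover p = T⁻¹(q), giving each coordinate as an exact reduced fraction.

T1 = [1 0 0; 0 -1 0; 0 0 1]
T2·T1 = [-5/13 12/13 0; 12/13 5/13 0; 0 0 1]
T3·…·T1 = [-11/13 19/26 0; 12/13 5/13 0; 0 0 1]
det M = -1; M⁻¹ = [-5/13 19/26 0; 12/13 11/13 0; 0 0 1]
M⁻¹ · (7/26, 73/13)ᵀ = (4, 5)ᵀ

p = (4, 5)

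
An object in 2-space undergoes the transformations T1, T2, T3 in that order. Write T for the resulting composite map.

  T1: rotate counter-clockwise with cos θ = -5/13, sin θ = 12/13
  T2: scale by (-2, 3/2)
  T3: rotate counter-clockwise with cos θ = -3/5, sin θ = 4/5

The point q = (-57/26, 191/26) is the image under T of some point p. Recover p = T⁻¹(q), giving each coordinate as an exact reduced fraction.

T1 = [-5/13 -12/13 0; 12/13 -5/13 0; 0 0 1]
T2·T1 = [10/13 24/13 0; 18/13 -15/26 0; 0 0 1]
T3·…·T1 = [-102/65 -42/65 0; -14/65 237/130 0; 0 0 1]
det M = -3; M⁻¹ = [-79/130 -14/65 0; -14/195 34/65 0; 0 0 1]
M⁻¹ · (-57/26, 191/26)ᵀ = (-1/4, 4)ᵀ

p = (-1/4, 4)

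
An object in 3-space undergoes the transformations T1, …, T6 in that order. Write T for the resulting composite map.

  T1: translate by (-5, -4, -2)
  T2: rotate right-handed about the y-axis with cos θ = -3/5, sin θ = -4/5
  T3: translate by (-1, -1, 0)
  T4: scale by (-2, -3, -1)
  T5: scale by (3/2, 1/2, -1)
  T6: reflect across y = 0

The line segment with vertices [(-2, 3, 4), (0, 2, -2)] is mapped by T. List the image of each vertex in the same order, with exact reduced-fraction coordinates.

image vertices: (-24/5, -3, -34/5), (-78/5, -9/2, -8/5)

T1 translate by (-5, -4, -2): (-2, 3, 4) → (-7, -1, 2); (0, 2, -2) → (-5, -2, -4)
T2 rotate right-handed about the y-axis with cos θ = -3/5, sin θ = -4/5: (-7, -1, 2) → (13/5, -1, -34/5); (-5, -2, -4) → (31/5, -2, -8/5)
T3 translate by (-1, -1, 0): (13/5, -1, -34/5) → (8/5, -2, -34/5); (31/5, -2, -8/5) → (26/5, -3, -8/5)
T4 scale by (-2, -3, -1): (8/5, -2, -34/5) → (-16/5, 6, 34/5); (26/5, -3, -8/5) → (-52/5, 9, 8/5)
T5 scale by (3/2, 1/2, -1): (-16/5, 6, 34/5) → (-24/5, 3, -34/5); (-52/5, 9, 8/5) → (-78/5, 9/2, -8/5)
T6 reflect across y = 0: (-24/5, 3, -34/5) → (-24/5, -3, -34/5); (-78/5, 9/2, -8/5) → (-78/5, -9/2, -8/5)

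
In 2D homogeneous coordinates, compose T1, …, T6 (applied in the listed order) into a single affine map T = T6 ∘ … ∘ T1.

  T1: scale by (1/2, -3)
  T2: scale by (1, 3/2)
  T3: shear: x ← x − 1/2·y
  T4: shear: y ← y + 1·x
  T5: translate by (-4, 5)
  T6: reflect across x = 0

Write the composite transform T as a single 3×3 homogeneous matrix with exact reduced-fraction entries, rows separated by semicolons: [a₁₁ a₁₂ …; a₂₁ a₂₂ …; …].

T1 = [1/2 0 0; 0 -3 0; 0 0 1]
T2·T1 = [1/2 0 0; 0 -9/2 0; 0 0 1]
T3·…·T1 = [1/2 9/4 0; 0 -9/2 0; 0 0 1]
T4·…·T1 = [1/2 9/4 0; 1/2 -9/4 0; 0 0 1]
T5·…·T1 = [1/2 9/4 -4; 1/2 -9/4 5; 0 0 1]
T6·…·T1 = [-1/2 -9/4 4; 1/2 -9/4 5; 0 0 1]

T = [-1/2 -9/4 4; 1/2 -9/4 5; 0 0 1]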